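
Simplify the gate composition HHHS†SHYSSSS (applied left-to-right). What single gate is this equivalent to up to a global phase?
Y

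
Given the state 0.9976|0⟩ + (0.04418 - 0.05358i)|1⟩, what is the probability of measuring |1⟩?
0.004823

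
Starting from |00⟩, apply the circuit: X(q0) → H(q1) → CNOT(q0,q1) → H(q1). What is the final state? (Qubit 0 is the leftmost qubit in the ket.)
|10⟩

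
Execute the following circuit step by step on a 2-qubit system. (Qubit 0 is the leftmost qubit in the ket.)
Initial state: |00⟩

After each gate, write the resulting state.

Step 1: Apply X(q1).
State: |01⟩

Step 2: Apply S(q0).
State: |01⟩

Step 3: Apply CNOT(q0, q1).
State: |01⟩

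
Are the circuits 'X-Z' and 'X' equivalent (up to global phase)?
No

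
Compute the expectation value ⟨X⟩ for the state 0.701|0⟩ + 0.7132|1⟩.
0.9999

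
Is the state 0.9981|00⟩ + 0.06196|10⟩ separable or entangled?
Separable

Writing the state as a|00⟩ + b|01⟩ + c|10⟩ + d|11⟩, it is a product state iff ad − bc = 0.
Here (a, b, c, d) = (0.9981, 0, 0.06196, 0): ad − bc = (0.9981)(0) − (0)(0.06196) = 0, so the state is separable.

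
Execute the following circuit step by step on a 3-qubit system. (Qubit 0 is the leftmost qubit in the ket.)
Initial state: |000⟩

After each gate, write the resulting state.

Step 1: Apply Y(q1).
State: i|010⟩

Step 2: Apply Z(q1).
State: -i|010⟩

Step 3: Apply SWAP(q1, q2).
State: -i|001⟩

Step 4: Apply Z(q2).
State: i|001⟩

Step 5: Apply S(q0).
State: i|001⟩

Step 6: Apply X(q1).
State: i|011⟩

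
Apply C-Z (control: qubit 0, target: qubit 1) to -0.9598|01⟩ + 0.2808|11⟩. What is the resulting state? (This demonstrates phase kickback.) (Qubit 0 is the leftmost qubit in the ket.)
-0.9598|01⟩ - 0.2808|11⟩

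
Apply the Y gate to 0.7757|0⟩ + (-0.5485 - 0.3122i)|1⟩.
(-0.3122 + 0.5485i)|0⟩ + 0.7757i|1⟩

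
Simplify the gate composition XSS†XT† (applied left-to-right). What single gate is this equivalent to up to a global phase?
T†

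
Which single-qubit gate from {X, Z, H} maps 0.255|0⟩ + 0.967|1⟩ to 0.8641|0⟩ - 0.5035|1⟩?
H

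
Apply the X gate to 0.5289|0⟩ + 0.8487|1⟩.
0.8487|0⟩ + 0.5289|1⟩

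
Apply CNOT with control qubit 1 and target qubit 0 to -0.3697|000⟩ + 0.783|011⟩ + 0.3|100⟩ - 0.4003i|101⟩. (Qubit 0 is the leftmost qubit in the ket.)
-0.3697|000⟩ + 0.3|100⟩ - 0.4003i|101⟩ + 0.783|111⟩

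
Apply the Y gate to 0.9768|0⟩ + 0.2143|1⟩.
-0.2143i|0⟩ + 0.9768i|1⟩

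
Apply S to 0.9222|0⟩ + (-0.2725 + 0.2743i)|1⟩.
0.9222|0⟩ + (-0.2743 - 0.2725i)|1⟩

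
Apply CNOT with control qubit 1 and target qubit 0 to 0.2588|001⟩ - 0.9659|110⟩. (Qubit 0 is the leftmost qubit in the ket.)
0.2588|001⟩ - 0.9659|010⟩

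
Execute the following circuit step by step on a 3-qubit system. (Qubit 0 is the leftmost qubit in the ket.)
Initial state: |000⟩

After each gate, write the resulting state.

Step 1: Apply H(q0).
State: 1/√2|000⟩ + 1/√2|100⟩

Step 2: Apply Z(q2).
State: 1/√2|000⟩ + 1/√2|100⟩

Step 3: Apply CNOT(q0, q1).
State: 1/√2|000⟩ + 1/√2|110⟩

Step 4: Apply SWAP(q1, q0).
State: 1/√2|000⟩ + 1/√2|110⟩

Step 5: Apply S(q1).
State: 1/√2|000⟩ + (1/√2)i|110⟩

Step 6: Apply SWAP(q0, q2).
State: 1/√2|000⟩ + (1/√2)i|011⟩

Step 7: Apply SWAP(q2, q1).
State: 1/√2|000⟩ + (1/√2)i|011⟩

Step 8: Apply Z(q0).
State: 1/√2|000⟩ + (1/√2)i|011⟩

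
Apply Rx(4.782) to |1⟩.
-0.6821i|0⟩ - 0.7313|1⟩

Rx(4.782) = [[cos(θ/2), −i·sin(θ/2)], [−i·sin(θ/2), cos(θ/2)]]; θ = 4.782, cos(θ/2) ≈ -0.731285, sin(θ/2) ≈ 0.682072.
With a = amp(|0⟩) = 0 and b = amp(|1⟩) = 1:
new amp(|0⟩) = (-0.731285)·a + (-0.682072i)·b = -0.6821i
new amp(|1⟩) = (-0.682072i)·a + (-0.731285)·b = -0.7313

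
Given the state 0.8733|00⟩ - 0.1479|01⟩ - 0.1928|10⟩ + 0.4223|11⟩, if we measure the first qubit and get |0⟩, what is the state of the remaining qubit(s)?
0.986|0⟩ - 0.167|1⟩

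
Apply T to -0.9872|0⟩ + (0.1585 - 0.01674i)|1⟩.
-0.9872|0⟩ + (0.1239 + 0.1002i)|1⟩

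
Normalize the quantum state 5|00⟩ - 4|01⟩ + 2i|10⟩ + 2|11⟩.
0.7143|00⟩ - 0.5714|01⟩ + 0.2857i|10⟩ + 0.2857|11⟩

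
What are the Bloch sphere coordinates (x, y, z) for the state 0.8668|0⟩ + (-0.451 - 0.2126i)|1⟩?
(-0.7819, -0.3686, 0.5027)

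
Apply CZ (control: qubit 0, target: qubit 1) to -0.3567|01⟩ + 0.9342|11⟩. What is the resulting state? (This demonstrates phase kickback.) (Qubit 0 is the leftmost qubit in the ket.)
-0.3567|01⟩ - 0.9342|11⟩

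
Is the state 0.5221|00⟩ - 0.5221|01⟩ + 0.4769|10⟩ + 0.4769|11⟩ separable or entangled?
Entangled

Writing the state as a|00⟩ + b|01⟩ + c|10⟩ + d|11⟩, it is a product state iff ad − bc = 0.
Here (a, b, c, d) = (0.5221, -0.5221, 0.4769, 0.4769): ad − bc = (0.5221)(0.4769) − (-0.5221)(0.4769) = 0.498 ≠ 0, so the state is entangled.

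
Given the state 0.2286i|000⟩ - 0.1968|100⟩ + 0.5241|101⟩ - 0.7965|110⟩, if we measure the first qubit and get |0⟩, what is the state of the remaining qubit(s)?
i|00⟩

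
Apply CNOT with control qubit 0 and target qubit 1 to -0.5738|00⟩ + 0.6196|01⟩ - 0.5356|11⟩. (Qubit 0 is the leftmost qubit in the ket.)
-0.5738|00⟩ + 0.6196|01⟩ - 0.5356|10⟩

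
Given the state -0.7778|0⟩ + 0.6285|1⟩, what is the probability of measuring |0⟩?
0.605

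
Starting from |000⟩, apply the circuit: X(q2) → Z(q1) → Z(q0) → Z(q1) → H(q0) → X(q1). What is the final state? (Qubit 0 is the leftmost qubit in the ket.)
1/√2|011⟩ + 1/√2|111⟩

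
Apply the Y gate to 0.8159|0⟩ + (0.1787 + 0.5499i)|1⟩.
(0.5499 - 0.1787i)|0⟩ + 0.8159i|1⟩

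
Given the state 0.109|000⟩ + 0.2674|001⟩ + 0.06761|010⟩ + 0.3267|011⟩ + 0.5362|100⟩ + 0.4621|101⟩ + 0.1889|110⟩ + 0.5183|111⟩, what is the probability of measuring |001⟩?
0.0715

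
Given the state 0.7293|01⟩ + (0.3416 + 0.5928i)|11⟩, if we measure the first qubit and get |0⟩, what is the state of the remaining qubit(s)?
|1⟩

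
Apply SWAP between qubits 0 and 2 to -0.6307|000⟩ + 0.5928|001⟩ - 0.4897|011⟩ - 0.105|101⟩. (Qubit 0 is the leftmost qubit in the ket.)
-0.6307|000⟩ + 0.5928|100⟩ - 0.105|101⟩ - 0.4897|110⟩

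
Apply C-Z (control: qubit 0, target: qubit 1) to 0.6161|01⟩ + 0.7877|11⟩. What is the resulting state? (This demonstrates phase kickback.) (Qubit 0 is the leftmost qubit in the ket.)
0.6161|01⟩ - 0.7877|11⟩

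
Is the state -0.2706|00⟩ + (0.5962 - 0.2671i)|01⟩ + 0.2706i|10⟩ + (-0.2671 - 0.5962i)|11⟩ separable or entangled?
Separable

Writing the state as a|00⟩ + b|01⟩ + c|10⟩ + d|11⟩, it is a product state iff ad − bc = 0.
Here (a, b, c, d) = (-0.2706, (0.5962 - 0.2671i), 0.2706i, (-0.2671 - 0.5962i)): ad − bc = (-0.2706)(-0.2671 - 0.5962i) − (0.5962 - 0.2671i)(0.2706i) = 0, so the state is separable.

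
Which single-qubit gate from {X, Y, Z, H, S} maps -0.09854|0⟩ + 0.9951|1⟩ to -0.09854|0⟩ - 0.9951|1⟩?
Z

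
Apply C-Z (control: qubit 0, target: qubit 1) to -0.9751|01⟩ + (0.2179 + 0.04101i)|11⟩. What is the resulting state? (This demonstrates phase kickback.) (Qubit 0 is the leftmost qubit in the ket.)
-0.9751|01⟩ + (-0.2179 - 0.04101i)|11⟩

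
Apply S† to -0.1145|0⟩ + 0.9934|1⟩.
-0.1145|0⟩ - 0.9934i|1⟩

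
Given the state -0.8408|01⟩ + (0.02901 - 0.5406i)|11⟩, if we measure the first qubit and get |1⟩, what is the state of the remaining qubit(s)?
(0.05359 - 0.9986i)|1⟩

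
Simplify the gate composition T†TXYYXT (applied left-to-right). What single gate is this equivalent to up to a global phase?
T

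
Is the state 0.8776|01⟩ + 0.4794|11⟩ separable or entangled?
Separable

Writing the state as a|00⟩ + b|01⟩ + c|10⟩ + d|11⟩, it is a product state iff ad − bc = 0.
Here (a, b, c, d) = (0, 0.8776, 0, 0.4794): ad − bc = (0)(0.4794) − (0.8776)(0) = 0, so the state is separable.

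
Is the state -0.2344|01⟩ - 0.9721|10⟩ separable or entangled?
Entangled

Writing the state as a|00⟩ + b|01⟩ + c|10⟩ + d|11⟩, it is a product state iff ad − bc = 0.
Here (a, b, c, d) = (0, -0.2344, -0.9721, 0): ad − bc = (0)(0) − (-0.2344)(-0.9721) = -0.2279 ≠ 0, so the state is entangled.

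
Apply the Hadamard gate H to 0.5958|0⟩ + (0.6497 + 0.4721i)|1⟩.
(0.8807 + 0.3338i)|0⟩ + (-0.03811 - 0.3338i)|1⟩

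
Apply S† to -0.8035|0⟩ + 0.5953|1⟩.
-0.8035|0⟩ - 0.5953i|1⟩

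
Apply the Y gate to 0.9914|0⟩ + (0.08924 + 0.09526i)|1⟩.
(0.09526 - 0.08924i)|0⟩ + 0.9914i|1⟩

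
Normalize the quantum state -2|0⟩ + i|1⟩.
-0.8944|0⟩ + (1/√5)i|1⟩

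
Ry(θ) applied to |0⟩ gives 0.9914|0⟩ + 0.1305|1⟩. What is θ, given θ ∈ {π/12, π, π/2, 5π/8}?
π/12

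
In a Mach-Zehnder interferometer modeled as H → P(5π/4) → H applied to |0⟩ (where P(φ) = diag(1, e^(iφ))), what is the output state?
(0.1464 - (1/√8)i)|0⟩ + (0.8536 + (1/√8)i)|1⟩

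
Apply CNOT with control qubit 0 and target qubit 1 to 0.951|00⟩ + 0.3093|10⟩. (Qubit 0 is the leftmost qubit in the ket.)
0.951|00⟩ + 0.3093|11⟩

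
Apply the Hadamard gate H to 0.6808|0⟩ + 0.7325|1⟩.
0.9994|0⟩ - 0.03656|1⟩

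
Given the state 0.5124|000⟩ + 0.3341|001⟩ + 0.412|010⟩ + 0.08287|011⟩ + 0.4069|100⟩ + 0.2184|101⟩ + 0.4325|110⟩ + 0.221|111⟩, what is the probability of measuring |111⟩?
0.04884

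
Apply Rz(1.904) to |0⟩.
(0.5801 - 0.8146i)|0⟩

Rz(1.904) = [[e^(−iθ/2), 0], [0, e^(iθ/2)]] with e^(±iθ/2) = cos(θ/2) ± i·sin(θ/2); θ = 1.904, cos(θ/2) ≈ 0.580055, sin(θ/2) ≈ 0.814577.
With a = amp(|0⟩) = 1 and b = amp(|1⟩) = 0:
new amp(|0⟩) = (0.580055 - 0.814577i)·a = (0.5801 - 0.8146i)
new amp(|1⟩) = (0.580055 + 0.814577i)·b = 0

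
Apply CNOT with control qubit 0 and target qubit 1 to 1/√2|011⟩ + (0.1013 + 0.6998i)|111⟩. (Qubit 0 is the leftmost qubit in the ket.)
1/√2|011⟩ + (0.1013 + 0.6998i)|101⟩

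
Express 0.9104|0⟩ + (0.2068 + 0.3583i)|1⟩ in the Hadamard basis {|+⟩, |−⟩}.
(0.79 + 0.2534i)|+⟩ + (0.4975 - 0.2534i)|−⟩

With |ψ⟩ = α|0⟩ + β|1⟩, the Hadamard-basis coefficients are ⟨+|ψ⟩ = (α + β)/√2 and ⟨−|ψ⟩ = (α − β)/√2.
Here α = 0.9104, β = (0.2068 + 0.3583i): (α + β)/√2 = (0.79 + 0.2534i), (α − β)/√2 = (0.4975 - 0.2534i).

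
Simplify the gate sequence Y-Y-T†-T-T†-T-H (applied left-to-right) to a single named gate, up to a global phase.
H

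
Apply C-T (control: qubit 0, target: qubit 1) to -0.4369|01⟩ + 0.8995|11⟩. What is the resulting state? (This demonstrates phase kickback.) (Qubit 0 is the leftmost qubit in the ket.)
-0.4369|01⟩ + (0.636 + 0.636i)|11⟩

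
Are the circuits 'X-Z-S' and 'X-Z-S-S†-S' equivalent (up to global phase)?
Yes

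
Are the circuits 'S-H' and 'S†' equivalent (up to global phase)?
No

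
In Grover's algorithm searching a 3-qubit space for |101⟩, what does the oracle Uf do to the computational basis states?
Uf|x⟩ = -|x⟩ if x = 101, else |x⟩ (phase flip on target)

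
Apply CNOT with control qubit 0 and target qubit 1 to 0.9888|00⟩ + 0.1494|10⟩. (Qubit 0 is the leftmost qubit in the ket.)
0.9888|00⟩ + 0.1494|11⟩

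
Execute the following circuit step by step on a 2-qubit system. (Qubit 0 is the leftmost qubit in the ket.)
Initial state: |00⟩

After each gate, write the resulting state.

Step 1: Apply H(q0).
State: 1/√2|00⟩ + 1/√2|10⟩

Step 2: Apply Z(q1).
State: 1/√2|00⟩ + 1/√2|10⟩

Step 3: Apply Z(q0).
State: 1/√2|00⟩ - 1/√2|10⟩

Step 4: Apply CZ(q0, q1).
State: 1/√2|00⟩ - 1/√2|10⟩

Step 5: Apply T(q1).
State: 1/√2|00⟩ - 1/√2|10⟩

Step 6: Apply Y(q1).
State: (1/√2)i|01⟩ - (1/√2)i|11⟩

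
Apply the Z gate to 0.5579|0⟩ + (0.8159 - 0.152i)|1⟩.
0.5579|0⟩ + (-0.8159 + 0.152i)|1⟩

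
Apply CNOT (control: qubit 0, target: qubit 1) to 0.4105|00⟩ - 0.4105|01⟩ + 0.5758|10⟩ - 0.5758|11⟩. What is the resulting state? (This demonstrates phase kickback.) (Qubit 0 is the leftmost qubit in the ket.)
0.4105|00⟩ - 0.4105|01⟩ - 0.5758|10⟩ + 0.5758|11⟩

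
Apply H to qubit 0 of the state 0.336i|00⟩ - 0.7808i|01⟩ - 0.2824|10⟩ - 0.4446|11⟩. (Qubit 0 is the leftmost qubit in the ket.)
(-0.1997 + 0.2376i)|00⟩ + (-0.3144 - 0.5521i)|01⟩ + (0.1997 + 0.2376i)|10⟩ + (0.3144 - 0.5521i)|11⟩

H on qubit 0 mixes each pair of kets that differ only in qubit 0: amplitudes (a, b) of (|…0…⟩, |…1…⟩) become ((a + b)/√2, (a − b)/√2). Kets absent from the input have amplitude 0.
(|00⟩, |10⟩): (a, b) = (0.336i, -0.2824) → ((-0.1997 + 0.2376i), (0.1997 + 0.2376i))
(|01⟩, |11⟩): (a, b) = (-0.7808i, -0.4446) → ((-0.3144 - 0.5521i), (0.3144 - 0.5521i))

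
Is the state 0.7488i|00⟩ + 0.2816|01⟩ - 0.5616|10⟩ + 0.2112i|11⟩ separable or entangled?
Separable

Writing the state as a|00⟩ + b|01⟩ + c|10⟩ + d|11⟩, it is a product state iff ad − bc = 0.
Here (a, b, c, d) = (0.7488i, 0.2816, -0.5616, 0.2112i): ad − bc = (0.7488i)(0.2112i) − (0.2816)(-0.5616) = 0, so the state is separable.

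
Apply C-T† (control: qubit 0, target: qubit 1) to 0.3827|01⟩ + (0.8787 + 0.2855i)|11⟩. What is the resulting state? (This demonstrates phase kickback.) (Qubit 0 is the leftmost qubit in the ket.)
0.3827|01⟩ + (0.8232 - 0.4195i)|11⟩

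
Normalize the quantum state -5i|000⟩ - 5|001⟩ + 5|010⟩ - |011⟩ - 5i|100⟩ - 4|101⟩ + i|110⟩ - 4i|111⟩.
-0.4319i|000⟩ - 0.4319|001⟩ + 0.4319|010⟩ - 0.08639|011⟩ - 0.4319i|100⟩ - 0.3455|101⟩ + 0.08639i|110⟩ - 0.3455i|111⟩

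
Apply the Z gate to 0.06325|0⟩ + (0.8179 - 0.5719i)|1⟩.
0.06325|0⟩ + (-0.8179 + 0.5719i)|1⟩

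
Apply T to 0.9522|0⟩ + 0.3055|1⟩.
0.9522|0⟩ + (0.216 + 0.216i)|1⟩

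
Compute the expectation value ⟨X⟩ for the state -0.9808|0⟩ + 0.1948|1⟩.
-0.3821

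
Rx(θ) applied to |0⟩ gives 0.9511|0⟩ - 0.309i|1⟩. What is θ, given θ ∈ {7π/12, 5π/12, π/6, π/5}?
π/5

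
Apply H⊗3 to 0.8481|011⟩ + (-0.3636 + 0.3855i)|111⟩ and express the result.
(0.1713 + 0.1363i)|000⟩ + (-0.1713 - 0.1363i)|001⟩ + (-0.1713 - 0.1363i)|010⟩ + (0.1713 + 0.1363i)|011⟩ + (0.4284 - 0.1363i)|100⟩ + (-0.4284 + 0.1363i)|101⟩ + (-0.4284 + 0.1363i)|110⟩ + (0.4284 - 0.1363i)|111⟩

H⊗3 gives amp(|y⟩) = (1/2√2) Σ_x (−1)^(x·y) amp(|x⟩), where x·y is the number of positions in which both x and y have a 1.
|000⟩: (0.8481 + (-0.3636 + 0.3855i))/(2√2) = (0.1713 + 0.1363i)
|001⟩: (-0.8481 - (-0.3636 + 0.3855i))/(2√2) = (-0.1713 - 0.1363i)
|010⟩: (-0.8481 - (-0.3636 + 0.3855i))/(2√2) = (-0.1713 - 0.1363i)
|011⟩: (0.8481 + (-0.3636 + 0.3855i))/(2√2) = (0.1713 + 0.1363i)
|100⟩: (0.8481 - (-0.3636 + 0.3855i))/(2√2) = (0.4284 - 0.1363i)
|101⟩: (-0.8481 + (-0.3636 + 0.3855i))/(2√2) = (-0.4284 + 0.1363i)
|110⟩: (-0.8481 + (-0.3636 + 0.3855i))/(2√2) = (-0.4284 + 0.1363i)
|111⟩: (0.8481 - (-0.3636 + 0.3855i))/(2√2) = (0.4284 - 0.1363i)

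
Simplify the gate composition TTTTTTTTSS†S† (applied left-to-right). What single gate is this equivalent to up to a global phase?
S†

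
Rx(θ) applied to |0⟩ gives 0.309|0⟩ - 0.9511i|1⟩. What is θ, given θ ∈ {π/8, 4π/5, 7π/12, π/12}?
4π/5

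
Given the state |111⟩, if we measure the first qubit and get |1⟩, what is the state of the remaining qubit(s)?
|11⟩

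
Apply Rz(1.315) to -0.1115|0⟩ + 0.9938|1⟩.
(-0.08825 + 0.06814i)|0⟩ + (0.7866 + 0.6074i)|1⟩

Rz(1.315) = [[e^(−iθ/2), 0], [0, e^(iθ/2)]] with e^(±iθ/2) = cos(θ/2) ± i·sin(θ/2); θ = 1.315, cos(θ/2) ≈ 0.791523, sin(θ/2) ≈ 0.61114.
With a = amp(|0⟩) = -0.1115 and b = amp(|1⟩) = 0.9938:
new amp(|0⟩) = (0.791523 - 0.61114i)·a = (-0.08825 + 0.06814i)
new amp(|1⟩) = (0.791523 + 0.61114i)·b = (0.7866 + 0.6074i)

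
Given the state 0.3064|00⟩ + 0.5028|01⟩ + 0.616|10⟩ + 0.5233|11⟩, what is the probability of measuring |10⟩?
0.3795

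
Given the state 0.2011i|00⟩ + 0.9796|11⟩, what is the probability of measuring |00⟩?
0.04044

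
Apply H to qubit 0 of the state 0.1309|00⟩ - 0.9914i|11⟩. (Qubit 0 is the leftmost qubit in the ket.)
0.09256|00⟩ - 0.701i|01⟩ + 0.09256|10⟩ + 0.701i|11⟩

H on qubit 0 mixes each pair of kets that differ only in qubit 0: amplitudes (a, b) of (|…0…⟩, |…1…⟩) become ((a + b)/√2, (a − b)/√2). Kets absent from the input have amplitude 0.
(|00⟩, |10⟩): (a, b) = (0.1309, 0) → (0.09256, 0.09256)
(|01⟩, |11⟩): (a, b) = (0, -0.9914i) → (-0.701i, 0.701i)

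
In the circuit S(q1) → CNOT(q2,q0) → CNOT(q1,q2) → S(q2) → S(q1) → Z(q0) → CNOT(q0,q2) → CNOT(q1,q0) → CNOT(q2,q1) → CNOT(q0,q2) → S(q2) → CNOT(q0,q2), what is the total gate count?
12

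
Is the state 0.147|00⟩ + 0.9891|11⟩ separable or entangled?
Entangled

Writing the state as a|00⟩ + b|01⟩ + c|10⟩ + d|11⟩, it is a product state iff ad − bc = 0.
Here (a, b, c, d) = (0.147, 0, 0, 0.9891): ad − bc = (0.147)(0.9891) − (0)(0) = 0.1454 ≠ 0, so the state is entangled.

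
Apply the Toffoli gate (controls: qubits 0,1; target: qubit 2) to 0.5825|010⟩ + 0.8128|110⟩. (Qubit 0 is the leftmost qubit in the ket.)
0.5825|010⟩ + 0.8128|111⟩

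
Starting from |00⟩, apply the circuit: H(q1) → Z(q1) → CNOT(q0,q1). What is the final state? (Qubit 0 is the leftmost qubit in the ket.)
1/√2|00⟩ - 1/√2|01⟩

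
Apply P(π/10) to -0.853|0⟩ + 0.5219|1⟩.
-0.853|0⟩ + (0.4964 + 0.1613i)|1⟩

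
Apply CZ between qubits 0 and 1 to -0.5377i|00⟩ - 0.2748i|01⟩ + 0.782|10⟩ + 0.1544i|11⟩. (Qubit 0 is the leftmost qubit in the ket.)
-0.5377i|00⟩ - 0.2748i|01⟩ + 0.782|10⟩ - 0.1544i|11⟩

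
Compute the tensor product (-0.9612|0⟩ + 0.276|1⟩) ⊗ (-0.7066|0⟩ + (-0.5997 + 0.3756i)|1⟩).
0.6792|00⟩ + (0.5764 - 0.361i)|01⟩ - 0.195|10⟩ + (-0.1655 + 0.1037i)|11⟩

amp(|b₁b₂…⟩) = product of the factor amplitudes for bits b₁, b₂, …; only kets whose every factor amplitude is nonzero survive.
|00⟩: (-0.9612)(-0.7066) = 0.6792
|01⟩: (-0.9612)(-0.5997 + 0.3756i) = (0.5764 - 0.361i)
|10⟩: (0.276)(-0.7066) = -0.195
|11⟩: (0.276)(-0.5997 + 0.3756i) = (-0.1655 + 0.1037i)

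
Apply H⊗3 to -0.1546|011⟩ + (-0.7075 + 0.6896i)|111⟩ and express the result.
(-0.3048 + 0.2438i)|000⟩ + (0.3048 - 0.2438i)|001⟩ + (0.3048 - 0.2438i)|010⟩ + (-0.3048 + 0.2438i)|011⟩ + (0.1955 - 0.2438i)|100⟩ + (-0.1955 + 0.2438i)|101⟩ + (-0.1955 + 0.2438i)|110⟩ + (0.1955 - 0.2438i)|111⟩

H⊗3 gives amp(|y⟩) = (1/2√2) Σ_x (−1)^(x·y) amp(|x⟩), where x·y is the number of positions in which both x and y have a 1.
|000⟩: (-0.1546 + (-0.7075 + 0.6896i))/(2√2) = (-0.3048 + 0.2438i)
|001⟩: (0.1546 - (-0.7075 + 0.6896i))/(2√2) = (0.3048 - 0.2438i)
|010⟩: (0.1546 - (-0.7075 + 0.6896i))/(2√2) = (0.3048 - 0.2438i)
|011⟩: (-0.1546 + (-0.7075 + 0.6896i))/(2√2) = (-0.3048 + 0.2438i)
|100⟩: (-0.1546 - (-0.7075 + 0.6896i))/(2√2) = (0.1955 - 0.2438i)
|101⟩: (0.1546 + (-0.7075 + 0.6896i))/(2√2) = (-0.1955 + 0.2438i)
|110⟩: (0.1546 + (-0.7075 + 0.6896i))/(2√2) = (-0.1955 + 0.2438i)
|111⟩: (-0.1546 - (-0.7075 + 0.6896i))/(2√2) = (0.1955 - 0.2438i)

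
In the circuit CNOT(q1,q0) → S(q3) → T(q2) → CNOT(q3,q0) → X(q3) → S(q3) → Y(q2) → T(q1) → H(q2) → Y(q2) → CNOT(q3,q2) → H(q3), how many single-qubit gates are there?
9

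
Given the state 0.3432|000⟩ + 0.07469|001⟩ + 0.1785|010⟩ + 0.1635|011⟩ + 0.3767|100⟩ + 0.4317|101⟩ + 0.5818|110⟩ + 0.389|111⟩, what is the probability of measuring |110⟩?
0.3385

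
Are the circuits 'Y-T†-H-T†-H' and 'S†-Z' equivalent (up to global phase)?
No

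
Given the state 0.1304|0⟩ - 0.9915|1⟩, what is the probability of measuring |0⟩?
0.017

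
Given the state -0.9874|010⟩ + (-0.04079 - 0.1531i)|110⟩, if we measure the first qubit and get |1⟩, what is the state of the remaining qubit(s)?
(-0.2574 - 0.9663i)|10⟩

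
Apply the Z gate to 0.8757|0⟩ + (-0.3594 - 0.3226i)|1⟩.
0.8757|0⟩ + (0.3594 + 0.3226i)|1⟩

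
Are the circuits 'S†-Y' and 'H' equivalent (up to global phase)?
No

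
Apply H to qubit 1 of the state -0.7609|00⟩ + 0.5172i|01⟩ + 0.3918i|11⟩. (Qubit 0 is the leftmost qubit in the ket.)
(-0.538 + 0.3657i)|00⟩ + (-0.538 - 0.3657i)|01⟩ + 0.277i|10⟩ - 0.277i|11⟩

H on qubit 1 mixes each pair of kets that differ only in qubit 1: amplitudes (a, b) of (|…0…⟩, |…1…⟩) become ((a + b)/√2, (a − b)/√2). Kets absent from the input have amplitude 0.
(|00⟩, |01⟩): (a, b) = (-0.7609, 0.5172i) → ((-0.538 + 0.3657i), (-0.538 - 0.3657i))
(|10⟩, |11⟩): (a, b) = (0, 0.3918i) → (0.277i, -0.277i)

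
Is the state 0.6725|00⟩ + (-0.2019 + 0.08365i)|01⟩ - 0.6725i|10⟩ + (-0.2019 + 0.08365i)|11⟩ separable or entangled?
Entangled

Writing the state as a|00⟩ + b|01⟩ + c|10⟩ + d|11⟩, it is a product state iff ad − bc = 0.
Here (a, b, c, d) = (0.6725, (-0.2019 + 0.08365i), -0.6725i, (-0.2019 + 0.08365i)): ad − bc = (0.6725)(-0.2019 + 0.08365i) − (-0.2019 + 0.08365i)(-0.6725i) = (-0.192 - 0.07952i) ≠ 0, so the state is entangled.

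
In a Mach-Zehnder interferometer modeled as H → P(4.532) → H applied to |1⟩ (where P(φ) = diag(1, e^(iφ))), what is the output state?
(0.5897 + 0.4919i)|0⟩ + (0.4103 - 0.4919i)|1⟩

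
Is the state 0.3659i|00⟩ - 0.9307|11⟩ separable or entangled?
Entangled

Writing the state as a|00⟩ + b|01⟩ + c|10⟩ + d|11⟩, it is a product state iff ad − bc = 0.
Here (a, b, c, d) = (0.3659i, 0, 0, -0.9307): ad − bc = (0.3659i)(-0.9307) − (0)(0) = -0.3405i ≠ 0, so the state is entangled.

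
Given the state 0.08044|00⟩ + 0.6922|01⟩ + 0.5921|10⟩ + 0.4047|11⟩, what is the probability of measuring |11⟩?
0.1638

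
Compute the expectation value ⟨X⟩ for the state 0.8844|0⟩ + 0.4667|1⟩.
0.8255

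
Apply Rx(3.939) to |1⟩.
-0.9216i|0⟩ - 0.3882|1⟩

Rx(3.939) = [[cos(θ/2), −i·sin(θ/2)], [−i·sin(θ/2), cos(θ/2)]]; θ = 3.939, cos(θ/2) ≈ -0.388224, sin(θ/2) ≈ 0.921565.
With a = amp(|0⟩) = 0 and b = amp(|1⟩) = 1:
new amp(|0⟩) = (-0.388224)·a + (-0.921565i)·b = -0.9216i
new amp(|1⟩) = (-0.921565i)·a + (-0.388224)·b = -0.3882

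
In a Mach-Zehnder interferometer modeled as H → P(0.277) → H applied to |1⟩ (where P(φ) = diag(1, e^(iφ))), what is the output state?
(0.01906 - 0.1367i)|0⟩ + (0.9809 + 0.1367i)|1⟩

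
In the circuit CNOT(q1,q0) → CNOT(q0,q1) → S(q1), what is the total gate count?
3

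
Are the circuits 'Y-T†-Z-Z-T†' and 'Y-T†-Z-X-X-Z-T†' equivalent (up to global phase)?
Yes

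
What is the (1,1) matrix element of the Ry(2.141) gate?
0.4797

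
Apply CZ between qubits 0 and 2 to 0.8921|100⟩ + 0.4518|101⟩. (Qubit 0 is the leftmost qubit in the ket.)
0.8921|100⟩ - 0.4518|101⟩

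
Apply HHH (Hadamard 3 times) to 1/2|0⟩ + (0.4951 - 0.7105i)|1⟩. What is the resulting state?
(0.7036 - 0.5024i)|0⟩ + (0.003465 + 0.5024i)|1⟩

H² = I, so H^3 = H: a single Hadamard. With (a, b) = (1/2, (0.4951 - 0.7105i)), H gives ((a + b)/√2, (a − b)/√2) = ((0.7036 - 0.5024i), (0.003465 + 0.5024i)).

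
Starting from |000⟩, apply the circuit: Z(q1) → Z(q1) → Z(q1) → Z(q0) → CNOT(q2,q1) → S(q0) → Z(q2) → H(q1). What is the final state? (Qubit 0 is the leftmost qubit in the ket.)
1/√2|000⟩ + 1/√2|010⟩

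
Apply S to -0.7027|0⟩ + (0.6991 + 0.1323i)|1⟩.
-0.7027|0⟩ + (-0.1323 + 0.6991i)|1⟩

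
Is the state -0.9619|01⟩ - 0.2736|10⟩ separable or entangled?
Entangled

Writing the state as a|00⟩ + b|01⟩ + c|10⟩ + d|11⟩, it is a product state iff ad − bc = 0.
Here (a, b, c, d) = (0, -0.9619, -0.2736, 0): ad − bc = (0)(0) − (-0.9619)(-0.2736) = -0.2632 ≠ 0, so the state is entangled.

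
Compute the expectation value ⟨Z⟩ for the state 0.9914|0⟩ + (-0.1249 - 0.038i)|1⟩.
0.9658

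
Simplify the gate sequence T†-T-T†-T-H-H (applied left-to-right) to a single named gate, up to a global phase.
I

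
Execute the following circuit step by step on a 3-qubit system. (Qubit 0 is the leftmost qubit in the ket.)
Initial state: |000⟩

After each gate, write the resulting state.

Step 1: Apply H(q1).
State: 1/√2|000⟩ + 1/√2|010⟩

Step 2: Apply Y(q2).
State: (1/√2)i|001⟩ + (1/√2)i|011⟩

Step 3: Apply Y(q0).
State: -1/√2|101⟩ - 1/√2|111⟩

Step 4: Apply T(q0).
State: (-1/2 - (1/2)i)|101⟩ + (-1/2 - (1/2)i)|111⟩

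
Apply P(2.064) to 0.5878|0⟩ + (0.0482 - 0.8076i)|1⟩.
0.5878|0⟩ + (0.6885 + 0.4248i)|1⟩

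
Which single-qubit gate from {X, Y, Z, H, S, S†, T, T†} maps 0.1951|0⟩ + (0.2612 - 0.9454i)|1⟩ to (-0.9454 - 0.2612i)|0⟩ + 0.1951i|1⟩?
Y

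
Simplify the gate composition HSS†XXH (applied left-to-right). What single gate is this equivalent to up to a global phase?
I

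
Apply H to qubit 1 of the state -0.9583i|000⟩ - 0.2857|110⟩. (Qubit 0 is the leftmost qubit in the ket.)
-0.6776i|000⟩ - 0.6776i|010⟩ - 0.202|100⟩ + 0.202|110⟩

H on qubit 1 mixes each pair of kets that differ only in qubit 1: amplitudes (a, b) of (|…0…⟩, |…1…⟩) become ((a + b)/√2, (a − b)/√2). Kets absent from the input have amplitude 0.
(|000⟩, |010⟩): (a, b) = (-0.9583i, 0) → (-0.6776i, -0.6776i)
(|100⟩, |110⟩): (a, b) = (0, -0.2857) → (-0.202, 0.202)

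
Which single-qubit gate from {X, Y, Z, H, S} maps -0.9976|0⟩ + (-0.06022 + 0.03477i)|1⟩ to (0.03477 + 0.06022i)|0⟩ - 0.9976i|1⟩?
Y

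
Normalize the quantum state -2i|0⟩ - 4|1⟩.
-(1/√5)i|0⟩ - 0.8944|1⟩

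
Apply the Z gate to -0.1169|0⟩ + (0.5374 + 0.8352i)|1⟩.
-0.1169|0⟩ + (-0.5374 - 0.8352i)|1⟩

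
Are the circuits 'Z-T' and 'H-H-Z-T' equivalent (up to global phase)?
Yes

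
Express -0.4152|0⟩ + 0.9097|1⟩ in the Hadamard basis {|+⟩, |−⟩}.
0.3497|+⟩ - 0.9368|−⟩

With |ψ⟩ = α|0⟩ + β|1⟩, the Hadamard-basis coefficients are ⟨+|ψ⟩ = (α + β)/√2 and ⟨−|ψ⟩ = (α − β)/√2.
Here α = -0.4152, β = 0.9097: (α + β)/√2 = 0.3497, (α − β)/√2 = -0.9368.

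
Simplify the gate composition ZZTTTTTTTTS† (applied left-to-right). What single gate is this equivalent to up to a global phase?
S†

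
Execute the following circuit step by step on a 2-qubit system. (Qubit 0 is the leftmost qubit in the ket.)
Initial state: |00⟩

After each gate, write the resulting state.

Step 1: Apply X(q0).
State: |10⟩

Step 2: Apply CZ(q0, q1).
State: |10⟩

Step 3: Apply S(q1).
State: |10⟩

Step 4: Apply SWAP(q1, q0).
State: |01⟩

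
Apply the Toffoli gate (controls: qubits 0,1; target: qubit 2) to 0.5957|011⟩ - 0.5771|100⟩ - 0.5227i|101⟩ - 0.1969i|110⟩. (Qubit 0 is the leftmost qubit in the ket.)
0.5957|011⟩ - 0.5771|100⟩ - 0.5227i|101⟩ - 0.1969i|111⟩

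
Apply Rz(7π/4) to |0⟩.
(-0.9239 - 0.3827i)|0⟩

Rz(7π/4) = [[e^(−iθ/2), 0], [0, e^(iθ/2)]] with e^(±iθ/2) = cos(θ/2) ± i·sin(θ/2); θ = 7π/4, cos(θ/2) ≈ -0.92388, sin(θ/2) ≈ 0.382683.
With a = amp(|0⟩) = 1 and b = amp(|1⟩) = 0:
new amp(|0⟩) = (-0.92388 - 0.382683i)·a = (-0.9239 - 0.3827i)
new amp(|1⟩) = (-0.92388 + 0.382683i)·b = 0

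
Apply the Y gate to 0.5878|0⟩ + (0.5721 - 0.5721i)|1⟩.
(-0.5721 - 0.5721i)|0⟩ + 0.5878i|1⟩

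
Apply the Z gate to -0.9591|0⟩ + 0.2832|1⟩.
-0.9591|0⟩ - 0.2832|1⟩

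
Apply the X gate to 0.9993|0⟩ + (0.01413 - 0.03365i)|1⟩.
(0.01413 - 0.03365i)|0⟩ + 0.9993|1⟩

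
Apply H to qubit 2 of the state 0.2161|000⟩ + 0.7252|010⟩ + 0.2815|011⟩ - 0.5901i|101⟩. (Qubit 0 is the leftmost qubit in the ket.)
0.1528|000⟩ + 0.1528|001⟩ + 0.7118|010⟩ + 0.3137|011⟩ - 0.4173i|100⟩ + 0.4173i|101⟩

H on qubit 2 mixes each pair of kets that differ only in qubit 2: amplitudes (a, b) of (|…0…⟩, |…1…⟩) become ((a + b)/√2, (a − b)/√2). Kets absent from the input have amplitude 0.
(|000⟩, |001⟩): (a, b) = (0.2161, 0) → (0.1528, 0.1528)
(|010⟩, |011⟩): (a, b) = (0.7252, 0.2815) → (0.7118, 0.3137)
(|100⟩, |101⟩): (a, b) = (0, -0.5901i) → (-0.4173i, 0.4173i)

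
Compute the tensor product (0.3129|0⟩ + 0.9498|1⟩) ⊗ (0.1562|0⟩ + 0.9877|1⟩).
0.04887|00⟩ + 0.3091|01⟩ + 0.1484|10⟩ + 0.9381|11⟩

amp(|b₁b₂…⟩) = product of the factor amplitudes for bits b₁, b₂, …; only kets whose every factor amplitude is nonzero survive.
|00⟩: (0.3129)(0.1562) = 0.04887
|01⟩: (0.3129)(0.9877) = 0.3091
|10⟩: (0.9498)(0.1562) = 0.1484
|11⟩: (0.9498)(0.9877) = 0.9381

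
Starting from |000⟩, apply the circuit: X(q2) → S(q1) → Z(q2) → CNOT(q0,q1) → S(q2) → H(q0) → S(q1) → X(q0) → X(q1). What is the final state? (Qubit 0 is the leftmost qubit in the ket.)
-(1/√2)i|011⟩ - (1/√2)i|111⟩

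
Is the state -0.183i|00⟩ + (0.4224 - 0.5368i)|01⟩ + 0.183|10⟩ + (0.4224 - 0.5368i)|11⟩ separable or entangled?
Entangled

Writing the state as a|00⟩ + b|01⟩ + c|10⟩ + d|11⟩, it is a product state iff ad − bc = 0.
Here (a, b, c, d) = (-0.183i, (0.4224 - 0.5368i), 0.183, (0.4224 - 0.5368i)): ad − bc = (-0.183i)(0.4224 - 0.5368i) − (0.4224 - 0.5368i)(0.183) = (-0.1755 + 0.02094i) ≠ 0, so the state is entangled.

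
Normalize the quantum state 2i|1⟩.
i|1⟩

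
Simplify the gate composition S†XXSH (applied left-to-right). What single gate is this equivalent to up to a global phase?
H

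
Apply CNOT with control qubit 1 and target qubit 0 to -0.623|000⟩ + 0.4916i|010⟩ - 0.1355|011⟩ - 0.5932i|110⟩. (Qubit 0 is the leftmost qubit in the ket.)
-0.623|000⟩ - 0.5932i|010⟩ + 0.4916i|110⟩ - 0.1355|111⟩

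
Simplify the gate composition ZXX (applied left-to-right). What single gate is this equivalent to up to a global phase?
Z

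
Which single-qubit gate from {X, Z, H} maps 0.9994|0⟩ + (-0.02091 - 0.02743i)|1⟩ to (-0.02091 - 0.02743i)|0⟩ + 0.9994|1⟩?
X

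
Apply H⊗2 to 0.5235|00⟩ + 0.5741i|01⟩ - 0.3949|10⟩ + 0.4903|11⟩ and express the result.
(0.3095 + 0.2871i)|00⟩ + (-0.1809 - 0.2871i)|01⟩ + (0.2141 + 0.2871i)|10⟩ + (0.7044 - 0.2871i)|11⟩

H⊗2 gives amp(|y⟩) = (1/2) Σ_x (−1)^(x·y) amp(|x⟩), where x·y is the number of positions in which both x and y have a 1.
|00⟩: (0.5235 + 0.5741i - 0.3949 + 0.4903)/2 = (0.3095 + 0.2871i)
|01⟩: (0.5235 - 0.5741i - 0.3949 - 0.4903)/2 = (-0.1809 - 0.2871i)
|10⟩: (0.5235 + 0.5741i + 0.3949 - 0.4903)/2 = (0.2141 + 0.2871i)
|11⟩: (0.5235 - 0.5741i + 0.3949 + 0.4903)/2 = (0.7044 - 0.2871i)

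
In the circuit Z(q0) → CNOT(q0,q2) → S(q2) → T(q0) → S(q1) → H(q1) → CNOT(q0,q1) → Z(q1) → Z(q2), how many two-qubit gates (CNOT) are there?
2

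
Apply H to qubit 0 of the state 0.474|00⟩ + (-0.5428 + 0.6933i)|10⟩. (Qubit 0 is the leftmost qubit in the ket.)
(-0.04865 + 0.4902i)|00⟩ + (0.719 - 0.4902i)|10⟩

H on qubit 0 mixes each pair of kets that differ only in qubit 0: amplitudes (a, b) of (|…0…⟩, |…1…⟩) become ((a + b)/√2, (a − b)/√2). Kets absent from the input have amplitude 0.
(|00⟩, |10⟩): (a, b) = (0.474, (-0.5428 + 0.6933i)) → ((-0.04865 + 0.4902i), (0.719 - 0.4902i))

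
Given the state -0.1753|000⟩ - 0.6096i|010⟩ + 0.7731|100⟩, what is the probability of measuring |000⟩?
0.03073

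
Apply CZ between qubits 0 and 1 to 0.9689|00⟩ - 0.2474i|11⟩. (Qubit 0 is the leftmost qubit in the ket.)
0.9689|00⟩ + 0.2474i|11⟩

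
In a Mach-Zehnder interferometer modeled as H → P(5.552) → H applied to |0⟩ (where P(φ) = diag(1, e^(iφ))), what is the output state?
(0.8722 - 0.3339i)|0⟩ + (0.1278 + 0.3339i)|1⟩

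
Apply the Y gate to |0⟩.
i|1⟩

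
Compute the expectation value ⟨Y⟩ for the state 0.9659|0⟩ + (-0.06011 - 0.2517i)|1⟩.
-0.4862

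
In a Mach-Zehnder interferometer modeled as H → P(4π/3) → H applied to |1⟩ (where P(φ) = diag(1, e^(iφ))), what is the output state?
(0.75 + 0.433i)|0⟩ + (0.25 - 0.433i)|1⟩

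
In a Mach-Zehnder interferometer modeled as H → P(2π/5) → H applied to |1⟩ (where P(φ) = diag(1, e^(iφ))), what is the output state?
(0.3455 - 0.4755i)|0⟩ + (0.6545 + 0.4755i)|1⟩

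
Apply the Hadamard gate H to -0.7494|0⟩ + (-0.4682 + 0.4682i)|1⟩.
(-0.861 + 0.3311i)|0⟩ + (-0.1988 - 0.3311i)|1⟩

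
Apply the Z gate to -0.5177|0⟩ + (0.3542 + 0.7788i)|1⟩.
-0.5177|0⟩ + (-0.3542 - 0.7788i)|1⟩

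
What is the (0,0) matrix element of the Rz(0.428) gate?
(0.9772 - 0.2124i)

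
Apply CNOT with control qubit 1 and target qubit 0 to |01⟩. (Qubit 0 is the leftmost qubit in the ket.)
|11⟩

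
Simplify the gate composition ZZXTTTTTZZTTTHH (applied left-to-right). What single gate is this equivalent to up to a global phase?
X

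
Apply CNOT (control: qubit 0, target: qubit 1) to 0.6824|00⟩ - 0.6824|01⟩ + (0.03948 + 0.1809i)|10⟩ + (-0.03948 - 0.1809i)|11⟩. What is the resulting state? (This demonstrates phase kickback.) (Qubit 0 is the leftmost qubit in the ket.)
0.6824|00⟩ - 0.6824|01⟩ + (-0.03948 - 0.1809i)|10⟩ + (0.03948 + 0.1809i)|11⟩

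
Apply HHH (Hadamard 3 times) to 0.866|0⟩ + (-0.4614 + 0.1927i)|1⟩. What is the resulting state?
(0.2861 + 0.1363i)|0⟩ + (0.9386 - 0.1363i)|1⟩

H² = I, so H^3 = H: a single Hadamard. With (a, b) = (0.866, (-0.4614 + 0.1927i)), H gives ((a + b)/√2, (a − b)/√2) = ((0.2861 + 0.1363i), (0.9386 - 0.1363i)).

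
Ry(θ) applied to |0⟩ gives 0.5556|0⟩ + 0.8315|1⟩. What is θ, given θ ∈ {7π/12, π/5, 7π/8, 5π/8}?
5π/8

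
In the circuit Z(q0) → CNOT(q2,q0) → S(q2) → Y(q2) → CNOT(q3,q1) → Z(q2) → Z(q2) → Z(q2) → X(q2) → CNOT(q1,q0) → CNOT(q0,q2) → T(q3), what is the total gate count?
12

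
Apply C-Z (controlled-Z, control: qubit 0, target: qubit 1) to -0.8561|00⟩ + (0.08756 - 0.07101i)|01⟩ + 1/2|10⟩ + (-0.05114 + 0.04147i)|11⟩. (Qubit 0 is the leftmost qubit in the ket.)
-0.8561|00⟩ + (0.08756 - 0.07101i)|01⟩ + 1/2|10⟩ + (0.05114 - 0.04147i)|11⟩

C-Z leaves the control-|0⟩ kets |00⟩, |01⟩ unchanged and applies Z to qubit 1 on the control-|1⟩ pair (|10⟩, |11⟩).
Z = [[1, 0], [0, -1]].
With a = amp(|10⟩) = 1/2 and b = amp(|11⟩) = (-0.05114 + 0.04147i):
new amp(|10⟩) = (1)·a = 1/2
new amp(|11⟩) = (-1)·b = (0.05114 - 0.04147i)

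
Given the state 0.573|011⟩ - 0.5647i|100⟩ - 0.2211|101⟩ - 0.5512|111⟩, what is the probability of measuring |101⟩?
0.04889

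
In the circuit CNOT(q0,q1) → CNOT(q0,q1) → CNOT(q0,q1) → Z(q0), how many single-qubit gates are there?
1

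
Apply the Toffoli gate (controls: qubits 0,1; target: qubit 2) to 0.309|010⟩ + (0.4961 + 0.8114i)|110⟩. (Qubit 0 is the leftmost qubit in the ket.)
0.309|010⟩ + (0.4961 + 0.8114i)|111⟩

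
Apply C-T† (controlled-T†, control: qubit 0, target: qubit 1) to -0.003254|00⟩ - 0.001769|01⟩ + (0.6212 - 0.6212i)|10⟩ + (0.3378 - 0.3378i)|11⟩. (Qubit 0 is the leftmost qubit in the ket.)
-0.003254|00⟩ - 0.001769|01⟩ + (0.6212 - 0.6212i)|10⟩ - 0.4777i|11⟩

C-T† leaves the control-|0⟩ kets |00⟩, |01⟩ unchanged and applies T† to qubit 1 on the control-|1⟩ pair (|10⟩, |11⟩).
T† = [[1, 0], [0, (1/√2 - (1/√2)i)]].
With a = amp(|10⟩) = (0.6212 - 0.6212i) and b = amp(|11⟩) = (0.3378 - 0.3378i):
new amp(|10⟩) = (1)·a = (0.6212 - 0.6212i)
new amp(|11⟩) = (1/√2 - (1/√2)i)·b = -0.4777i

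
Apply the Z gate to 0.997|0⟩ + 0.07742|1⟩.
0.997|0⟩ - 0.07742|1⟩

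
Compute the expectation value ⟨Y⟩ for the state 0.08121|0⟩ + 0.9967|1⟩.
0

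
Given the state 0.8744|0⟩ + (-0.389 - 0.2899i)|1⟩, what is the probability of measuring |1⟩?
0.2354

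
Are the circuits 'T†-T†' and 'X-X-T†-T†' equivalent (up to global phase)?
Yes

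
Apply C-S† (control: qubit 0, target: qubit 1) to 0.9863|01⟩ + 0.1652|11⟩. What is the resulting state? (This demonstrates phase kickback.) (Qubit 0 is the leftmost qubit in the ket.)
0.9863|01⟩ - 0.1652i|11⟩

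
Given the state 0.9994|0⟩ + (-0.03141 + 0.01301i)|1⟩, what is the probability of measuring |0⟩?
0.9988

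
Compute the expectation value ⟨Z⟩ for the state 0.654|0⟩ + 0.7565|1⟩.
-0.1446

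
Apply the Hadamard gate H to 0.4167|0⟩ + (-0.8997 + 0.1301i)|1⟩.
(-0.3415 + 0.09199i)|0⟩ + (0.9308 - 0.09199i)|1⟩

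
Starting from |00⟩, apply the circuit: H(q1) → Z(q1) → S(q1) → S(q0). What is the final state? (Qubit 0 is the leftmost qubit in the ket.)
1/√2|00⟩ - (1/√2)i|01⟩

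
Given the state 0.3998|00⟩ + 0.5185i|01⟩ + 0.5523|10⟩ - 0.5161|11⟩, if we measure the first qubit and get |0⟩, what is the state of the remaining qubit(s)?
0.6106|0⟩ + 0.7919i|1⟩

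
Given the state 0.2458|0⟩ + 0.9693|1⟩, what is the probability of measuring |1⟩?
0.9395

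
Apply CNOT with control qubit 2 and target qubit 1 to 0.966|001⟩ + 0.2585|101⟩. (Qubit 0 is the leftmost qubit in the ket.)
0.966|011⟩ + 0.2585|111⟩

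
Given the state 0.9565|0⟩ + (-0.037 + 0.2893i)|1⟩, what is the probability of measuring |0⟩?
0.9149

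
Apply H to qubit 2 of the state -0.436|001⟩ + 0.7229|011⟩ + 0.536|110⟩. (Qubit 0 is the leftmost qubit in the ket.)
-0.3083|000⟩ + 0.3083|001⟩ + 0.5112|010⟩ - 0.5112|011⟩ + 0.379|110⟩ + 0.379|111⟩

H on qubit 2 mixes each pair of kets that differ only in qubit 2: amplitudes (a, b) of (|…0…⟩, |…1…⟩) become ((a + b)/√2, (a − b)/√2). Kets absent from the input have amplitude 0.
(|000⟩, |001⟩): (a, b) = (0, -0.436) → (-0.3083, 0.3083)
(|010⟩, |011⟩): (a, b) = (0, 0.7229) → (0.5112, -0.5112)
(|110⟩, |111⟩): (a, b) = (0.536, 0) → (0.379, 0.379)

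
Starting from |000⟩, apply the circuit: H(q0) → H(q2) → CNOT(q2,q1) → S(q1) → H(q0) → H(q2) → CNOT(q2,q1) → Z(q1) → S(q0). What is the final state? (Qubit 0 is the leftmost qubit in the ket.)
1/2|000⟩ - (1/2)i|001⟩ - (1/2)i|010⟩ - 1/2|011⟩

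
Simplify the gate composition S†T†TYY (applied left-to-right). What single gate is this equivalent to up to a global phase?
S†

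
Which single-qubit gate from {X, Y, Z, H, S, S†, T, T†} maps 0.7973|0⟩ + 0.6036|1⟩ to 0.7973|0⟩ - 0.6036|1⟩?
Z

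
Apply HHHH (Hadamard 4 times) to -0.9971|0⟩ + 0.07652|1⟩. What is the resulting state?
-0.9971|0⟩ + 0.07652|1⟩

H² = I, so an even number of Hadamards cancels: H^4 = I and the state is unchanged.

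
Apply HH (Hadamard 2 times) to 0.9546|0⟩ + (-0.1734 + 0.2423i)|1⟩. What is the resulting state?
0.9546|0⟩ + (-0.1734 + 0.2423i)|1⟩

H² = I, so an even number of Hadamards cancels: H^2 = I and the state is unchanged.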